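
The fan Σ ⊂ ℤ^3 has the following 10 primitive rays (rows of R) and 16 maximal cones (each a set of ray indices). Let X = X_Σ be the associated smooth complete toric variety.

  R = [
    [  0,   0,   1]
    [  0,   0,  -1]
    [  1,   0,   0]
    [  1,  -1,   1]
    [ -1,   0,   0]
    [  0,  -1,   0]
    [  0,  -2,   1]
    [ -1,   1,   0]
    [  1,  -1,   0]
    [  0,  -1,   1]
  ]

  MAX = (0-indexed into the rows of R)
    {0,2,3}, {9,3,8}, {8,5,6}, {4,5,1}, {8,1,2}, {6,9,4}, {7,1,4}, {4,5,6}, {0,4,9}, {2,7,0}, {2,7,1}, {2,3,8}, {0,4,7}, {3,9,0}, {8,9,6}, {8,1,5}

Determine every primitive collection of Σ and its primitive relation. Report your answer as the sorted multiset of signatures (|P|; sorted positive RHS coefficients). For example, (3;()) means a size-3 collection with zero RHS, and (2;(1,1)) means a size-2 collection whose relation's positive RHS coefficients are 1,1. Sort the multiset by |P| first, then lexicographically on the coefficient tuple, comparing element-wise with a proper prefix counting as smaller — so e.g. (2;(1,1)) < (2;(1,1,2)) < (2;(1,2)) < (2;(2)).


Δ(Σ) — 10 vertices, 21 min non-faces:

  P = {0,1}:  v_{0} + v_{1} = 0  ⟹  sig = (2;())
  P = {2,4}:  v_{2} + v_{4} = 0  ⟹  sig = (2;())
  P = {7,8}:  v_{7} + v_{8} = 0  ⟹  sig = (2;())
  P = {0,5}:  v_{0} + v_{5} = v_{9}  ⟹  sig = (2;(1))
  P = {0,8}:  v_{0} + v_{8} = v_{3}  ⟹  sig = (2;(1))
  P = {1,3}:  v_{1} + v_{3} = v_{8}  ⟹  sig = (2;(1))
  P = {1,9}:  v_{1} + v_{9} = v_{5}  ⟹  sig = (2;(1))
  P = {2,5}:  v_{2} + v_{5} = v_{8}  ⟹  sig = (2;(1))
  P = {2,9}:  v_{2} + v_{9} = v_{3}  ⟹  sig = (2;(1))
  P = {3,4}:  v_{3} + v_{4} = v_{9}  ⟹  sig = (2;(1))
  P = {3,7}:  v_{3} + v_{7} = v_{0}  ⟹  sig = (2;(1))
  P = {4,8}:  v_{4} + v_{8} = v_{5}  ⟹  sig = (2;(1))
  P = {5,7}:  v_{5} + v_{7} = v_{4}  ⟹  sig = (2;(1))
  P = {5,9}:  v_{5} + v_{9} = v_{6}  ⟹  sig = (2;(1))
  P = {2,6}:  v_{2} + v_{6} = v_{8} + v_{9}  ⟹  sig = (2;(1,1))
  P = {3,5}:  v_{3} + v_{5} = v_{8} + v_{9}  ⟹  sig = (2;(1,1))
  P = {6,7}:  v_{6} + v_{7} = v_{4} + v_{9}  ⟹  sig = (2;(1,1))
  P = {7,9}:  v_{7} + v_{9} = v_{0} + v_{4}  ⟹  sig = (2;(1,1))
  P = {3,6}:  v_{3} + v_{6} = v_{8} + 2·v_{9}  ⟹  sig = (2;(1,2))
  P = {0,6}:  v_{0} + v_{6} = 2·v_{9}  ⟹  sig = (2;(2))
  P = {1,6}:  v_{1} + v_{6} = 2·v_{5}  ⟹  sig = (2;(2))

so the primitive-relation signature multiset is
    (2;())
    (2;())
    (2;())
    (2;(1))
    (2;(1))
    (2;(1))
    (2;(1))
    (2;(1))
    (2;(1))
    (2;(1))
    (2;(1))
    (2;(1))
    (2;(1))
    (2;(1))
    (2;(1,1))
    (2;(1,1))
    (2;(1,1))
    (2;(1,1))
    (2;(1,2))
    (2;(2))
    (2;(2))


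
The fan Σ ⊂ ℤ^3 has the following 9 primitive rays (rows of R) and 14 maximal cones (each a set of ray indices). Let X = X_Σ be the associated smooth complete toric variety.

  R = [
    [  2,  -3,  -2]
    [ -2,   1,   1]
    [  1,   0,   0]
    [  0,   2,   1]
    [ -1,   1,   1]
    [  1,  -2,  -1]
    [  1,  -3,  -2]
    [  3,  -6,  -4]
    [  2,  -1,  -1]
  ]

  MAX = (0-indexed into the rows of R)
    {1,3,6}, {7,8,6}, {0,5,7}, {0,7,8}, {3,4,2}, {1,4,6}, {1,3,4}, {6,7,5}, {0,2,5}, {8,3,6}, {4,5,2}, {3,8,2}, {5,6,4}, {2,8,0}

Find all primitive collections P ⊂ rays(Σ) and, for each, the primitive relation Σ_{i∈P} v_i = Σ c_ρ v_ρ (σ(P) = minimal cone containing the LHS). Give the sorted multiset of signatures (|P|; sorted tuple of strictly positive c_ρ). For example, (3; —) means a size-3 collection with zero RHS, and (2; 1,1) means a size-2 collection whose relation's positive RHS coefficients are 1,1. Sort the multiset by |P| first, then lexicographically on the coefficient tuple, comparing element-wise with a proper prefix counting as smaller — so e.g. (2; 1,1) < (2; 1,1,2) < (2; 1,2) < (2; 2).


Σ has 16 primitive collections:

  P={1,8}:  v_{1} + v_{8} = 0  so sig = (2; —)
  P={0,3}:  v_{0} + v_{3} = v_{8}  so sig = (2; 1)
  P={0,4}:  v_{0} + v_{4} = v_{5}  so sig = (2; 1)
  P={0,6}:  v_{0} + v_{6} = v_{7}  so sig = (2; 1)
  P={1,2}:  v_{1} + v_{2} = v_{4}  so sig = (2; 1)
  P={2,6}:  v_{2} + v_{6} = v_{0}  so sig = (2; 1)
  P={3,5}:  v_{3} + v_{5} = v_{2}  so sig = (2; 1)
  P={4,8}:  v_{4} + v_{8} = v_{2}  so sig = (2; 1)
  P={0,1}:  v_{0} + v_{1} = v_{4} + v_{6}  so sig = (2; 1,1)
  P={3,7}:  v_{3} + v_{7} = v_{6} + v_{8}  so sig = (2; 1,1)
  P={4,7}:  v_{4} + v_{7} = v_{5} + v_{6}  so sig = (2; 1,1)
  P={5,8}:  v_{5} + v_{8} = v_{0} + v_{2}  so sig = (2; 1,1)
  P={1,5}:  v_{1} + v_{5} = 2·v_{4} + v_{6}  so sig = (2; 1,2)
  P={1,7}:  v_{1} + v_{7} = v_{4} + 2·v_{6}  so sig = (2; 1,2)
  P={2,7}:  v_{2} + v_{7} = 2·v_{0}  so sig = (2; 2)
  P={3,4,6}:  v_{3} + v_{4} + v_{6} = 0  so sig = (3; —)

so the primitive-relation signature multiset is
    |P|=2: 15 collections, coeffs (), (1), (1), (1), (1), (1), (1), (1), (1,1), (1,1), (1,1), (1,1), (1,2), (1,2), (2)
    |P|=3: 1 collection, coeffs ()


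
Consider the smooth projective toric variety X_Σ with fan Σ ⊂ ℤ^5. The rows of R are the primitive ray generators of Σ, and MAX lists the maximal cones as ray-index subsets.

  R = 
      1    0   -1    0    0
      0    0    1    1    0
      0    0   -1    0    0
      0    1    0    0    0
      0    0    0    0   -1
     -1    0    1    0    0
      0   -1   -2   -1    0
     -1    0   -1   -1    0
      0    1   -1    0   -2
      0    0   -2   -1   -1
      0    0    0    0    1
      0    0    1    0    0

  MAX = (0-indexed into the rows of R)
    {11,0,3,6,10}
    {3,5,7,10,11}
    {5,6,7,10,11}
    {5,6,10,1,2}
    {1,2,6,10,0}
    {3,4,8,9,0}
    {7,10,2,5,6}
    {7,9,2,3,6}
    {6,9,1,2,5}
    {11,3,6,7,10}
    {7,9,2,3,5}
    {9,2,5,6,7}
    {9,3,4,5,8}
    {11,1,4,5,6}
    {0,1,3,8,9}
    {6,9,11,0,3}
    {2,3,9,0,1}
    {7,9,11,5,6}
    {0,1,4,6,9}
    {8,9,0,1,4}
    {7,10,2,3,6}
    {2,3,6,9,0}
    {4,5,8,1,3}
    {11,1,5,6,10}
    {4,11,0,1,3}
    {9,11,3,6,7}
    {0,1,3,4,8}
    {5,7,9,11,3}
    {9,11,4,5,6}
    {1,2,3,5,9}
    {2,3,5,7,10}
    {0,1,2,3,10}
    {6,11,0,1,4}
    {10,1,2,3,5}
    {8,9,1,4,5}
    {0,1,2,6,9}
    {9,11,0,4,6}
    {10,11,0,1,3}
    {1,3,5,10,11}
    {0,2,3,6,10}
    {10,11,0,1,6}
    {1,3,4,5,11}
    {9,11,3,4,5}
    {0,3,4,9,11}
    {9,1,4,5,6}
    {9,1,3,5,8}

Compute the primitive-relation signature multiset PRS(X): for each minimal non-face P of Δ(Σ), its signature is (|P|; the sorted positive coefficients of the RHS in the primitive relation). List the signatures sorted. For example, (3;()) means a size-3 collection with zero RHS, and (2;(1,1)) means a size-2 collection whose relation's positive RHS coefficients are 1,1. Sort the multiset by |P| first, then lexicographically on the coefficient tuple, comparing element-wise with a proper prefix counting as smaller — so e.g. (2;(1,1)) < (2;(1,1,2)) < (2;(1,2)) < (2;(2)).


18 minimal non-faces of Δ(Σ) (on 12 rays):

  • {0,5}:  v_{0} + v_{5} = 0 — sig = (2;())
  • {2,11}:  v_{2} + v_{11} = 0 — sig = (2;())
  • {4,10}:  v_{4} + v_{10} = 0 — sig = (2;())
  • {0,7}:  v_{0} + v_{7} = v_{3} + v_{6} — sig = (2;(1,1))
  • {1,7}:  v_{1} + v_{7} = v_{2} + v_{5} — sig = (2;(1,1))
  • {2,4}:  v_{2} + v_{4} = v_{1} + v_{9} — sig = (2;(1,1))
  • {4,7}:  v_{4} + v_{7} = v_{5} + v_{9} — sig = (2;(1,1))
  • {9,10}:  v_{9} + v_{10} = v_{3} + v_{6} — sig = (2;(1,1))
  • {8,10}:  v_{8} + v_{10} = v_{1} + v_{3} + v_{9} — sig = (2;(1,1,1))
  • {7,8}:  v_{7} + v_{8} = v_{1} + v_{3} + v_{5} + 2·v_{9} — sig = (2;(1,1,1,2))
  • {6,8}:  v_{6} + v_{8} = v_{1} + 2·v_{9} — sig = (2;(1,2))
  • {8,11}:  v_{8} + v_{11} = v_{3} + 2·v_{4} — sig = (2;(1,2))
  • {2,8}:  v_{2} + v_{8} = 2·v_{1} + v_{3} + 2·v_{9} — sig = (2;(1,2,2))
  • {1,3,6}:  v_{1} + v_{3} + v_{6} = v_{2} — sig = (3;(1))
  • {1,9,11}:  v_{1} + v_{9} + v_{11} = v_{4} — sig = (3;(1))
  • {3,4,6}:  v_{3} + v_{4} + v_{6} = v_{9} — sig = (3;(1))
  • {3,5,6}:  v_{3} + v_{5} + v_{6} = v_{7} — sig = (3;(1))
  • {1,3,4,9}:  v_{1} + v_{3} + v_{4} + v_{9} = v_{8} — sig = (4;(1))

so the primitive-relation signature multiset is
[(2;()), (2;()), (2;()), (2;(1,1)), (2;(1,1)), (2;(1,1)), (2;(1,1)), (2;(1,1)), (2;(1,1,1)), (2;(1,1,1,2)), (2;(1,2)), (2;(1,2)), (2;(1,2,2)), (3;(1)), (3;(1)), (3;(1)), (3;(1)), (4;(1))]


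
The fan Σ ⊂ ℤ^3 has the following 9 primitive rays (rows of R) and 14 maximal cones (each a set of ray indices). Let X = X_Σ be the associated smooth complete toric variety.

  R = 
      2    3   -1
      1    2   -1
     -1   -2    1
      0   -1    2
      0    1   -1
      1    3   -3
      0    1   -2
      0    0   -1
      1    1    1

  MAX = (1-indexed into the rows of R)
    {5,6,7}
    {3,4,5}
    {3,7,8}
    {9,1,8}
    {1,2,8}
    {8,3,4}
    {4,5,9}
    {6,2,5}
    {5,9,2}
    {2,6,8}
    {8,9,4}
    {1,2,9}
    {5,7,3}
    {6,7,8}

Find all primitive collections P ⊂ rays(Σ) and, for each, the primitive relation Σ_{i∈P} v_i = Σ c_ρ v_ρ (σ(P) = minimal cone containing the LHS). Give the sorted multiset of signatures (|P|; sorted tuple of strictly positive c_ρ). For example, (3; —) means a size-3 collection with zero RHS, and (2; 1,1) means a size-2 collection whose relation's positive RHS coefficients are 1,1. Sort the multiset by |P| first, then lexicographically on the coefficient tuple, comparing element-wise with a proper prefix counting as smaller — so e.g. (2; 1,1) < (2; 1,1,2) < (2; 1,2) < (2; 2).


Δ(Σ) — 9 vertices, 16 min non-faces:

  • {2,3}:  v_{2} + v_{3} = 0  ⇒ sig = (2; —)
  • {4,7}:  v_{4} + v_{7} = 0  ⇒ sig = (2; —)
  • {2,4}:  v_{2} + v_{4} = v_{9}  ⇒ sig = (2; 1)
  • {2,7}:  v_{2} + v_{7} = v_{6}  ⇒ sig = (2; 1)
  • {3,6}:  v_{3} + v_{6} = v_{7}  ⇒ sig = (2; 1)
  • {3,9}:  v_{3} + v_{9} = v_{4}  ⇒ sig = (2; 1)
  • {4,6}:  v_{4} + v_{6} = v_{2}  ⇒ sig = (2; 1)
  • {5,8}:  v_{5} + v_{8} = v_{7}  ⇒ sig = (2; 1)
  • {7,9}:  v_{7} + v_{9} = v_{2}  ⇒ sig = (2; 1)
  • {1,3}:  v_{1} + v_{3} = v_{8} + v_{9}  ⇒ sig = (2; 1,1)
  • {1,4}:  v_{1} + v_{4} = v_{8} + 2·v_{9}  ⇒ sig = (2; 1,2)
  • {1,7}:  v_{1} + v_{7} = 2·v_{2} + v_{8}  ⇒ sig = (2; 1,2)
  • {1,6}:  v_{1} + v_{6} = 3·v_{2} + v_{8}  ⇒ sig = (2; 1,3)
  • {1,5}:  v_{1} + v_{5} = 2·v_{2}  ⇒ sig = (2; 2)
  • {6,9}:  v_{6} + v_{9} = 2·v_{2}  ⇒ sig = (2; 2)
  • {2,8,9}:  v_{2} + v_{8} + v_{9} = v_{1}  ⇒ sig = (3; 1)

so the primitive-relation signature multiset is
    (2; —)
    (2; —)
    (2; 1)
    (2; 1)
    (2; 1)
    (2; 1)
    (2; 1)
    (2; 1)
    (2; 1)
    (2; 1,1)
    (2; 1,2)
    (2; 1,2)
    (2; 1,3)
    (2; 2)
    (2; 2)
    (3; 1)


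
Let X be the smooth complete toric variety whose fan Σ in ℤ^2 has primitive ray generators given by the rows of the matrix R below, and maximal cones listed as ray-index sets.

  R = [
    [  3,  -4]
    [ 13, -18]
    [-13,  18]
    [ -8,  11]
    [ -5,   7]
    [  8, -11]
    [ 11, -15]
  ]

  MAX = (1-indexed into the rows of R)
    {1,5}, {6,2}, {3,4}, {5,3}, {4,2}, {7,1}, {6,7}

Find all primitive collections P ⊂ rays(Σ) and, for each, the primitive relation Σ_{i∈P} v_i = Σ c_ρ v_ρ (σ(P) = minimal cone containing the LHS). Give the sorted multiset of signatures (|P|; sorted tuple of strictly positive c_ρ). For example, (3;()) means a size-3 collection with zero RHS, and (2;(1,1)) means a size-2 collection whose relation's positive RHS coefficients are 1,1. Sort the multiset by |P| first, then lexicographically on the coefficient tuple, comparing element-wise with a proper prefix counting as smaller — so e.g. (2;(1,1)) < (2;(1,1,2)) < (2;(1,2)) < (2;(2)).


Δ(Σ) — 7 vertices, 14 min non-faces:

  {2,3}:  v_{2} + v_{3} = 0 ; sig = (2;())
  {4,6}:  v_{4} + v_{6} = 0 ; sig = (2;())
  {1,4}:  v_{1} + v_{4} = v_{5} ; sig = (2;(1))
  {1,6}:  v_{1} + v_{6} = v_{7} ; sig = (2;(1))
  {2,5}:  v_{2} + v_{5} = v_{6} ; sig = (2;(1))
  {3,6}:  v_{3} + v_{6} = v_{5} ; sig = (2;(1))
  {4,5}:  v_{4} + v_{5} = v_{3} ; sig = (2;(1))
  {4,7}:  v_{4} + v_{7} = v_{1} ; sig = (2;(1))
  {5,6}:  v_{5} + v_{6} = v_{1} ; sig = (2;(1))
  {3,7}:  v_{3} + v_{7} = v_{1} + v_{5} ; sig = (2;(1,1))
  {1,2}:  v_{1} + v_{2} = 2·v_{6} ; sig = (2;(2))
  {1,3}:  v_{1} + v_{3} = 2·v_{5} ; sig = (2;(2))
  {5,7}:  v_{5} + v_{7} = 2·v_{1} ; sig = (2;(2))
  {2,7}:  v_{2} + v_{7} = 3·v_{6} ; sig = (2;(3))

so the primitive-relation signature multiset is
    |P|=2: 14 collections, coeffs (), (), (1), (1), (1), (1), (1), (1), (1), (1,1), (2), (2), (2), (3)


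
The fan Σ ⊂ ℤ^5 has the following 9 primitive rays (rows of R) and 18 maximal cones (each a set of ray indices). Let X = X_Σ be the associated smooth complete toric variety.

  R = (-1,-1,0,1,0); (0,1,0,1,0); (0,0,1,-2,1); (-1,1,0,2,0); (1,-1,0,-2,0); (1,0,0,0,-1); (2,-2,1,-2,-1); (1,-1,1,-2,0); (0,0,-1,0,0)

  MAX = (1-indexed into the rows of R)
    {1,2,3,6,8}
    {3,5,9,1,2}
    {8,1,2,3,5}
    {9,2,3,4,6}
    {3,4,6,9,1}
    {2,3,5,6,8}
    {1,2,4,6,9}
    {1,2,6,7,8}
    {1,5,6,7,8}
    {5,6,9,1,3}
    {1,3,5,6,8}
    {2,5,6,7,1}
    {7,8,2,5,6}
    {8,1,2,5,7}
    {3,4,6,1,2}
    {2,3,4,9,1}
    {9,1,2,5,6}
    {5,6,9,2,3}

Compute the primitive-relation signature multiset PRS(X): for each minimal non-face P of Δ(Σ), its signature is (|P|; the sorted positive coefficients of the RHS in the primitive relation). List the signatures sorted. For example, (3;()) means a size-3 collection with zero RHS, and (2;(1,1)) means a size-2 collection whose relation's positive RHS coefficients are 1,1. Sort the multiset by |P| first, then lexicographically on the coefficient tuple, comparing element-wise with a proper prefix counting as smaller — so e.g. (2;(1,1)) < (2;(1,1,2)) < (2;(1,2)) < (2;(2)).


Minimal non-faces — 9 found among 9 rays, 18 max cones:

  P={4,5}:  v_{4} + v_{5} = 0  →  sig = (2;())
  P={8,9}:  v_{8} + v_{9} = v_{5}  →  sig = (2;(1))
  P={4,7}:  v_{4} + v_{7} = v_{1} + v_{2} + v_{6} + v_{8}  →  sig = (2;(1,1,1,1))
  P={4,8}:  v_{4} + v_{8} = v_{1} + v_{2} + v_{3} + v_{6}  →  sig = (2;(1,1,1,1))
  P={7,9}:  v_{7} + v_{9} = v_{1} + v_{2} + 2·v_{5} + v_{6}  →  sig = (2;(1,1,1,2))
  P={3,7}:  v_{3} + v_{7} = 2·v_{8}  →  sig = (2;(2))
  P={1,2,3,6,9}:  v_{1} + v_{2} + v_{3} + v_{6} + v_{9} = 0  →  sig = (5;())
  P={1,2,3,5,6}:  v_{1} + v_{2} + v_{3} + v_{5} + v_{6} = v_{8}  →  sig = (5;(1))
  P={1,2,5,6,8}:  v_{1} + v_{2} + v_{5} + v_{6} + v_{8} = v_{7}  →  sig = (5;(1))

Sorted signature multiset PRS(X):
    |P|=2: 6 collections, coeffs (), (1), (1,1,1,1), (1,1,1,1), (1,1,1,2), (2)
    |P|=5: 3 collections, coeffs (), (1), (1)


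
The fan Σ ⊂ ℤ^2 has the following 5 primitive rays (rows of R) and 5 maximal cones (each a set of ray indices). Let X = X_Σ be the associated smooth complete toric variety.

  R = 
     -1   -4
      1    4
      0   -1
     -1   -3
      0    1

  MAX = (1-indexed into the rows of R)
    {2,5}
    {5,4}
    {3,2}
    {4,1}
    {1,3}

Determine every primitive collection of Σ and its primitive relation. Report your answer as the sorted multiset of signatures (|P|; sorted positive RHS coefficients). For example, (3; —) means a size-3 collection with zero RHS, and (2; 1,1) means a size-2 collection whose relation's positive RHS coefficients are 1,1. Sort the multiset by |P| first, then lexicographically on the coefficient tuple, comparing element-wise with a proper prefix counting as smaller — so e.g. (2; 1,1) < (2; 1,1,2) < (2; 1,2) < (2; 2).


|primitive collections| = 5. Relations:

  P={1,2}:  v_{1} + v_{2} = 0  →  sig = (2; —)
  P={3,5}:  v_{3} + v_{5} = 0  →  sig = (2; —)
  P={1,5}:  v_{1} + v_{5} = v_{4}  →  sig = (2; 1)
  P={2,4}:  v_{2} + v_{4} = v_{5}  →  sig = (2; 1)
  P={3,4}:  v_{3} + v_{4} = v_{1}  →  sig = (2; 1)

Sorted signature multiset PRS(X):
{ (2; —) ×2,  (2; 1) ×3 }


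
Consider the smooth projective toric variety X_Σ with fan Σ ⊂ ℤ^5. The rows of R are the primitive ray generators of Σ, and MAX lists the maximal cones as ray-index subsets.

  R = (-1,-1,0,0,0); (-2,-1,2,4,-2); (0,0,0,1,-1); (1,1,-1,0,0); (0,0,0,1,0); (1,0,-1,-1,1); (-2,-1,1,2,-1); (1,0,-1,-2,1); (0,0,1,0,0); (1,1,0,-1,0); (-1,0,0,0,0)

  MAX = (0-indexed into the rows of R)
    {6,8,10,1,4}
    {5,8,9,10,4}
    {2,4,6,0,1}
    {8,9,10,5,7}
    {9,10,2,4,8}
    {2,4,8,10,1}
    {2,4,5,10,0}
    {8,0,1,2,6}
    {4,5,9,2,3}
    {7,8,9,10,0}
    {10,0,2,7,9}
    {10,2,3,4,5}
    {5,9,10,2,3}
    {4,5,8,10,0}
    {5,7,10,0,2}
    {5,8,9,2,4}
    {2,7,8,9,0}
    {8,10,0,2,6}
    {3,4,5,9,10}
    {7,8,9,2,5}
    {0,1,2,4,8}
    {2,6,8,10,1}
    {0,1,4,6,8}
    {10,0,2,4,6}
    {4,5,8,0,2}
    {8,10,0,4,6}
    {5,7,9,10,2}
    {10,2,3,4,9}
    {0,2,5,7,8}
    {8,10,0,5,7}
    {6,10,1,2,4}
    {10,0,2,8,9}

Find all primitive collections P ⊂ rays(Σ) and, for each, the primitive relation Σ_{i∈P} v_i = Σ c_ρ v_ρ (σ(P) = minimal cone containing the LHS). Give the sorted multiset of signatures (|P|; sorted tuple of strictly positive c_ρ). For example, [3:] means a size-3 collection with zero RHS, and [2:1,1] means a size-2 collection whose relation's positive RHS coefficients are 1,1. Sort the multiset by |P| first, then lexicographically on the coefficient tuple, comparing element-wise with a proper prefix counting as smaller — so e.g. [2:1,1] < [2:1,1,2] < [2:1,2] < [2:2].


|primitive collections| = 20. Relations:

  • {4,7}:  v_{4} + v_{7} = v_{5}  so sig = [2:1]
  • {6,7}:  v_{6} + v_{7} = v_{0}  so sig = [2:1]
  • {3,8}:  v_{3} + v_{8} = v_{4} + v_{9}  so sig = [2:1,1]
  • {5,6}:  v_{5} + v_{6} = v_{0} + v_{4}  so sig = [2:1,1]
  • {0,3}:  v_{0} + v_{3} = v_{2} + v_{5} + v_{10}  so sig = [2:1,1,1]
  • {3,6}:  v_{3} + v_{6} = v_{2} + v_{4} + v_{10}  so sig = [2:1,1,1]
  • {6,9}:  v_{6} + v_{9} = v_{2} + v_{8} + v_{10}  so sig = [2:1,1,1]
  • {1,7}:  v_{1} + v_{7} = v_{0} + v_{2} + v_{4} + v_{8}  so sig = [2:1,1,1,1]
  • {1,5}:  v_{1} + v_{5} = v_{0} + v_{2} + 2·v_{4} + v_{8}  so sig = [2:1,1,1,2]
  • {3,7}:  v_{3} + v_{7} = v_{2} + 2·v_{5} + v_{9} + v_{10}  so sig = [2:1,1,1,2]
  • {1,3}:  v_{1} + v_{3} = 2·v_{2} + 2·v_{4} + v_{8} + v_{10}  so sig = [2:1,1,2,2]
  • {1,9}:  v_{1} + v_{9} = 2·v_{2} + v_{4} + 2·v_{8} + v_{10}  so sig = [2:1,1,2,2]
  • {0,4,9}:  v_{0} + v_{4} + v_{9} = 0  so sig = [3:]
  • {0,5,9}:  v_{0} + v_{5} + v_{9} = v_{7}  so sig = [3:1]
  • {0,1,10}:  v_{0} + v_{1} + v_{10} = 2·v_{6}  so sig = [3:2]
  • {2,5,8,10}:  v_{2} + v_{5} + v_{8} + v_{10} = 0  so sig = [4:]
  • {2,4,6,8}:  v_{2} + v_{4} + v_{6} + v_{8} = v_{1}  so sig = [4:1]
  • {2,7,8,10}:  v_{2} + v_{7} + v_{8} + v_{10} = v_{0} + v_{9}  so sig = [4:1,1]
  • {0,2,4,8,10}:  v_{0} + v_{2} + v_{4} + v_{8} + v_{10} = v_{6}  so sig = [5:1]
  • {2,4,5,9,10}:  v_{2} + v_{4} + v_{5} + v_{9} + v_{10} = v_{3}  so sig = [5:1]

Sorted signature multiset PRS(X):
    [2:1]
    [2:1]
    [2:1,1]
    [2:1,1]
    [2:1,1,1]
    [2:1,1,1]
    [2:1,1,1]
    [2:1,1,1,1]
    [2:1,1,1,2]
    [2:1,1,1,2]
    [2:1,1,2,2]
    [2:1,1,2,2]
    [3:]
    [3:1]
    [3:2]
    [4:]
    [4:1]
    [4:1,1]
    [5:1]
    [5:1]


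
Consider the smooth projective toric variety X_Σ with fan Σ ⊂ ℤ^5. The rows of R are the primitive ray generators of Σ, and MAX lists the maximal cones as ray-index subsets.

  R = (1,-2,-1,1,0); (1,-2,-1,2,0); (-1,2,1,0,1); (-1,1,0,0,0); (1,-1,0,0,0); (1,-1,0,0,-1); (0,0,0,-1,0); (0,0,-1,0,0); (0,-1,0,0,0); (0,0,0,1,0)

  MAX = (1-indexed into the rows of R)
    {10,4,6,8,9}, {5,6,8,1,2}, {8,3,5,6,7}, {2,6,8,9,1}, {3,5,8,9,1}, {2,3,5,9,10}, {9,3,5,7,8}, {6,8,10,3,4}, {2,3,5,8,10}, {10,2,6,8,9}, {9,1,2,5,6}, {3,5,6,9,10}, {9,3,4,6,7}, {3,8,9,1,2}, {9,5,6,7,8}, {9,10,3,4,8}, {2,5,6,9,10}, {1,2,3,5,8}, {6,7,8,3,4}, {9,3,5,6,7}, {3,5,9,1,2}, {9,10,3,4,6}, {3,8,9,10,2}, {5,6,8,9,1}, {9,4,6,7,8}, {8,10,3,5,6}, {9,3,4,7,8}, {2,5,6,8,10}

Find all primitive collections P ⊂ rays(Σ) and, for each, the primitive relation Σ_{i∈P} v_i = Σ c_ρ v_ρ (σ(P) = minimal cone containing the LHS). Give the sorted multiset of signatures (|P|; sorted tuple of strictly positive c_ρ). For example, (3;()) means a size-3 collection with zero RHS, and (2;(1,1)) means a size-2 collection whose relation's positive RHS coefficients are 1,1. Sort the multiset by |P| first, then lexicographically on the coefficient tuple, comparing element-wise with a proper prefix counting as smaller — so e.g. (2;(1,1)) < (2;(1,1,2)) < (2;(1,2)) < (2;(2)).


Σ has 12 primitive collections:

  P = {4,5}:  v_{4} + v_{5} = 0 ; sig = (2;())
  P = {7,10}:  v_{7} + v_{10} = 0 ; sig = (2;())
  P = {1,10}:  v_{1} + v_{10} = v_{2} ; sig = (2;(1))
  P = {2,7}:  v_{2} + v_{7} = v_{1} ; sig = (2;(1))
  P = {1,4}:  v_{1} + v_{4} = v_{8} + v_{9} + v_{10} ; sig = (2;(1,1,1))
  P = {1,7}:  v_{1} + v_{7} = v_{5} + v_{8} + v_{9} ; sig = (2;(1,1,1))
  P = {2,4}:  v_{2} + v_{4} = v_{8} + v_{9} + 2·v_{10} ; sig = (2;(1,1,2))
  P = {1,3,6}:  v_{1} + v_{3} + v_{6} = v_{5} + v_{10} ; sig = (3;(1,1))
  P = {2,3,6}:  v_{2} + v_{3} + v_{6} = v_{5} + 2·v_{10} ; sig = (3;(1,2))
  P = {3,6,8,9}:  v_{3} + v_{6} + v_{8} + v_{9} = 0 ; sig = (4;())
  P = {5,8,9,10}:  v_{5} + v_{8} + v_{9} + v_{10} = v_{1} ; sig = (4;(1))
  P = {2,5,8,9}:  v_{2} + v_{5} + v_{8} + v_{9} = 2·v_{1} ; sig = (4;(2))

Sorted signature multiset PRS(X):
{ (2;()) ×2,  (2;(1)) ×2,  (2;(1,1,1)) ×2,  (2;(1,1,2)),  (3;(1,1)),  (3;(1,2)),  (4;()),  (4;(1)),  (4;(2)) }


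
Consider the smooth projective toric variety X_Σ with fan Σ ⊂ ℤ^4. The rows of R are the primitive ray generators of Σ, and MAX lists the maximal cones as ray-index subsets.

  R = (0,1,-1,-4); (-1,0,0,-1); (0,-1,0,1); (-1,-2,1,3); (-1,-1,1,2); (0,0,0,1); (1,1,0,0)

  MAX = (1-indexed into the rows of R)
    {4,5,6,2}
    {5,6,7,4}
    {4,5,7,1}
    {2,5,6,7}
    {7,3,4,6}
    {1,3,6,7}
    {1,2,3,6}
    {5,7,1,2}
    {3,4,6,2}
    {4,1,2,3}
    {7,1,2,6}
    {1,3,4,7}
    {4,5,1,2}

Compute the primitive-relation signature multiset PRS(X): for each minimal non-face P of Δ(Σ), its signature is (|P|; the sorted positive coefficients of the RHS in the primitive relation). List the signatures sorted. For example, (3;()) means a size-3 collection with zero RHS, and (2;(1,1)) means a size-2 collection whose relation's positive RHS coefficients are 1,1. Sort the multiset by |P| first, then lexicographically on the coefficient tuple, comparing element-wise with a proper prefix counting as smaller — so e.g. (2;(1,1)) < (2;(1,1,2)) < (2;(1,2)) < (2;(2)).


5 minimal non-faces of Δ(Σ) (on 7 rays):

  P = {3,5}:  v_{3} + v_{5} = v_{4}  so sig = (2;(1))
  P = {2,3,7}:  v_{2} + v_{3} + v_{7} = 0  so sig = (3;())
  P = {1,5,6}:  v_{1} + v_{5} + v_{6} = v_{2}  so sig = (3;(1))
  P = {2,4,7}:  v_{2} + v_{4} + v_{7} = v_{5}  so sig = (3;(1))
  P = {1,4,6}:  v_{1} + v_{4} + v_{6} = v_{2} + v_{3}  so sig = (3;(1,1))

Signatures (|P|; sorted positive RHS coefficients), sorted:
{ (2;(1)),  (3;()),  (3;(1)) ×2,  (3;(1,1)) }


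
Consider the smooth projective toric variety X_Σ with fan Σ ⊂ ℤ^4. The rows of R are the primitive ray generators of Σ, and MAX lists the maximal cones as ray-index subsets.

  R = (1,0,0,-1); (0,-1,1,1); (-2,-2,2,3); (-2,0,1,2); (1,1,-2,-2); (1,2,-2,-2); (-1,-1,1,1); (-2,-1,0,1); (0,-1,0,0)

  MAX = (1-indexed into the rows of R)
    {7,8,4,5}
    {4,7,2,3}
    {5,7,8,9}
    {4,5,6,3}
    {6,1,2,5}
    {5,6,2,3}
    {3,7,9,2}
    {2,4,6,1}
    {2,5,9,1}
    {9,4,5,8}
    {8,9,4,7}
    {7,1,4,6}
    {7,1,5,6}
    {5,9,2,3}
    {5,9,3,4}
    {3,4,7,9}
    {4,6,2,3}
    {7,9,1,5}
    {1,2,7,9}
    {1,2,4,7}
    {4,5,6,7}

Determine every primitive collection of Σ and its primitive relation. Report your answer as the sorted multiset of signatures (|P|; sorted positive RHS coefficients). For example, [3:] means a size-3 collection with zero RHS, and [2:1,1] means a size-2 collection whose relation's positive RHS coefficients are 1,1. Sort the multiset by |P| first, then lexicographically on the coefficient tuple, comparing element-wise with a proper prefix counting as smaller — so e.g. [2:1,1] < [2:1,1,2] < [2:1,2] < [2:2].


15 collections generate NE(X_Σ); each relation:

  {6,9}:  v_{6} + v_{9} = v_{5} — sig = [2:1]
  {1,3}:  v_{1} + v_{3} = v_{2} + v_{7} — sig = [2:1,1]
  {6,8}:  v_{6} + v_{8} = v_{4} + 2·v_{5} + v_{7} — sig = [2:1,1,2]
  {1,8}:  v_{1} + v_{8} = v_{5} + 2·v_{7} — sig = [2:1,2]
  {2,8}:  v_{2} + v_{8} = v_{4} + 2·v_{9} — sig = [2:1,2]
  {3,8}:  v_{3} + v_{8} = 2·v_{4} + 3·v_{9} — sig = [2:2,3]
  {2,6,7}:  v_{2} + v_{6} + v_{7} = 0 — sig = [3:]
  {1,4,9}:  v_{1} + v_{4} + v_{9} = v_{7} — sig = [3:1]
  {2,4,9}:  v_{2} + v_{4} + v_{9} = v_{3} — sig = [3:1]
  {2,5,7}:  v_{2} + v_{5} + v_{7} = v_{9} — sig = [3:1]
  {1,4,5}:  v_{1} + v_{4} + v_{5} = v_{6} + v_{7} — sig = [3:1,1]
  {2,4,5}:  v_{2} + v_{4} + v_{5} = v_{3} + v_{6} — sig = [3:1,1]
  {3,6,7}:  v_{3} + v_{6} + v_{7} = v_{4} + v_{9} — sig = [3:1,1]
  {3,5,7}:  v_{3} + v_{5} + v_{7} = v_{4} + 2·v_{9} — sig = [3:1,2]
  {4,5,7,9}:  v_{4} + v_{5} + v_{7} + v_{9} = v_{8} — sig = [4:1]

so the primitive-relation signature multiset is
[[2:1], [2:1,1], [2:1,1,2], [2:1,2], [2:1,2], [2:2,3], [3:], [3:1], [3:1], [3:1], [3:1,1], [3:1,1], [3:1,1], [3:1,2], [4:1]]


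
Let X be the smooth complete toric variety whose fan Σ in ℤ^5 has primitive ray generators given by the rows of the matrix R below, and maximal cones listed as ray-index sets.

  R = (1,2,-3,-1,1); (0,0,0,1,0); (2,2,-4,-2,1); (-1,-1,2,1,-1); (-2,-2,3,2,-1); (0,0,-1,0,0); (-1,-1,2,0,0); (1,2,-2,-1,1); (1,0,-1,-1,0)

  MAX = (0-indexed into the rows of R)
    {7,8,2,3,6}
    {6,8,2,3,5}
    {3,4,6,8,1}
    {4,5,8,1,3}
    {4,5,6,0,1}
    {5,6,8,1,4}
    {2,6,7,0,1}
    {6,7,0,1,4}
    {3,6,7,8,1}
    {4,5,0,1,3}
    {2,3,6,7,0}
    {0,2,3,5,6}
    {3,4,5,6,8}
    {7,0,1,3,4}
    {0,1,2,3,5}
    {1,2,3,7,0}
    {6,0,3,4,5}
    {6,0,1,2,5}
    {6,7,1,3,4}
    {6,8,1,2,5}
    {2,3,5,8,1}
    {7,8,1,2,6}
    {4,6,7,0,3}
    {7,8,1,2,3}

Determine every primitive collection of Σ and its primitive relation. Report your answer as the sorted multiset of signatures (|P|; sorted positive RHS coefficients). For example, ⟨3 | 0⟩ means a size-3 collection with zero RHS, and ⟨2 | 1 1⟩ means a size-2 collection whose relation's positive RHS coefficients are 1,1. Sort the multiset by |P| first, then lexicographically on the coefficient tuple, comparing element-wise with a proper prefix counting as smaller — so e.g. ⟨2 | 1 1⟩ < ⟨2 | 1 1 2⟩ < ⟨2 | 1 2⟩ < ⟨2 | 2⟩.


|primitive collections| = 7. Relations:

  • {0,8}:  v_{0} + v_{8} = v_{2}  ⇒ sig = ⟨2 | 1⟩
  • {2,4}:  v_{2} + v_{4} = v_{5}  ⇒ sig = ⟨2 | 1⟩
  • {5,7}:  v_{5} + v_{7} = v_{0}  ⇒ sig = ⟨2 | 1⟩
  • {4,7,8}:  v_{4} + v_{7} + v_{8} = 0  ⇒ sig = ⟨3 | 0⟩
  • {1,2,3,6}:  v_{1} + v_{2} + v_{3} + v_{6} = 0  ⇒ sig = ⟨4 | 0⟩
  • {1,3,5,6}:  v_{1} + v_{3} + v_{5} + v_{6} = v_{4}  ⇒ sig = ⟨4 | 1⟩
  • {0,1,3,6}:  v_{0} + v_{1} + v_{3} + v_{6} = v_{4} + v_{7}  ⇒ sig = ⟨4 | 1 1⟩

so the primitive-relation signature multiset is
    |P|=2: 3 collections, coeffs (1), (1), (1)
    |P|=3: 1 collection, coeffs ()
    |P|=4: 3 collections, coeffs (), (1), (1,1)


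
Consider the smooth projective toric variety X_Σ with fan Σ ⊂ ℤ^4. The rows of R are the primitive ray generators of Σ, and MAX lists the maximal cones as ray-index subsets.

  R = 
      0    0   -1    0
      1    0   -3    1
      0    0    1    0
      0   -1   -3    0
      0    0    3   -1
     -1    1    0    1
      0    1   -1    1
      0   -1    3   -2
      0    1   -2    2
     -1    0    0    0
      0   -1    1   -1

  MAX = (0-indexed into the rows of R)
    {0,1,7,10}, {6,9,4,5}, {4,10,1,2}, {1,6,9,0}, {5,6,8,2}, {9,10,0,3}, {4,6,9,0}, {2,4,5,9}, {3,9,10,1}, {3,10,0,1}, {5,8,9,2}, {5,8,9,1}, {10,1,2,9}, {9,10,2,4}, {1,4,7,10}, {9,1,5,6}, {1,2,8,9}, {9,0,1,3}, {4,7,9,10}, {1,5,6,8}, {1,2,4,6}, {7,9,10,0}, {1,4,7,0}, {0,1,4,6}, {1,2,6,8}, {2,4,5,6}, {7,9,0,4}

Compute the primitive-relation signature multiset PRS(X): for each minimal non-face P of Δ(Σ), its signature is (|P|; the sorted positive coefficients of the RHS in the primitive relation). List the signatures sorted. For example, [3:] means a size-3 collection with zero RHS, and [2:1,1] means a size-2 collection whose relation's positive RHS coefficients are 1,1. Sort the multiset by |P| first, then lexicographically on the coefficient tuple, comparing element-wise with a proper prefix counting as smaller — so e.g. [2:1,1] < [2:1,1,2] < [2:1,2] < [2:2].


25 minimal non-faces of Δ(Σ) (on 11 rays):

  {0,2}:  v_{0} + v_{2} = 0 ; sig = [2:]
  {6,10}:  v_{6} + v_{10} = 0 ; sig = [2:]
  {7,8}:  v_{7} + v_{8} = v_{2} ; sig = [2:1]
  {0,5}:  v_{0} + v_{5} = v_{6} + v_{9} ; sig = [2:1,1]
  {0,8}:  v_{0} + v_{8} = v_{1} + v_{5} ; sig = [2:1,1]
  {2,7}:  v_{2} + v_{7} = v_{4} + v_{10} ; sig = [2:1,1]
  {3,4}:  v_{3} + v_{4} = v_{0} + v_{10} ; sig = [2:1,1]
  {5,7}:  v_{5} + v_{7} = v_{4} + v_{9} ; sig = [2:1,1]
  {5,10}:  v_{5} + v_{10} = v_{2} + v_{9} ; sig = [2:1,1]
  {6,7}:  v_{6} + v_{7} = v_{0} + v_{4} ; sig = [2:1,1]
  {2,3}:  v_{2} + v_{3} = v_{1} + v_{9} + v_{10} ; sig = [2:1,1,1]
  {3,6}:  v_{3} + v_{6} = v_{0} + v_{1} + v_{9} ; sig = [2:1,1,1]
  {8,10}:  v_{8} + v_{10} = v_{1} + 2·v_{2} + v_{9} ; sig = [2:1,1,2]
  {3,5}:  v_{3} + v_{5} = v_{1} + 2·v_{9} ; sig = [2:1,2]
  {4,8}:  v_{4} + v_{8} = 2·v_{2} + v_{6} ; sig = [2:1,2]
  {3,8}:  v_{3} + v_{8} = 2·v_{1} + v_{2} + 2·v_{9} ; sig = [2:1,2,2]
  {3,7}:  v_{3} + v_{7} = 2·v_{0} + 2·v_{10} ; sig = [2:2,2]
  {1,4,9}:  v_{1} + v_{4} + v_{9} = 0 ; sig = [3:]
  {0,4,10}:  v_{0} + v_{4} + v_{10} = v_{7} ; sig = [3:1]
  {1,2,5}:  v_{1} + v_{2} + v_{5} = v_{8} ; sig = [3:1]
  {2,6,9}:  v_{2} + v_{6} + v_{9} = v_{5} ; sig = [3:1]
  {1,4,5}:  v_{1} + v_{4} + v_{5} = v_{2} + v_{6} ; sig = [3:1,1]
  {1,7,9}:  v_{1} + v_{7} + v_{9} = v_{0} + v_{10} ; sig = [3:1,1]
  {6,8,9}:  v_{6} + v_{8} + v_{9} = v_{1} + 2·v_{5} ; sig = [3:1,2]
  {0,1,9,10}:  v_{0} + v_{1} + v_{9} + v_{10} = v_{3} ; sig = [4:1]

so the primitive-relation signature multiset is
{ [2:] ×2,  [2:1],  [2:1,1] ×7,  [2:1,1,1] ×2,  [2:1,1,2],  [2:1,2] ×2,  [2:1,2,2],  [2:2,2],  [3:],  [3:1] ×3,  [3:1,1] ×2,  [3:1,2],  [4:1] }


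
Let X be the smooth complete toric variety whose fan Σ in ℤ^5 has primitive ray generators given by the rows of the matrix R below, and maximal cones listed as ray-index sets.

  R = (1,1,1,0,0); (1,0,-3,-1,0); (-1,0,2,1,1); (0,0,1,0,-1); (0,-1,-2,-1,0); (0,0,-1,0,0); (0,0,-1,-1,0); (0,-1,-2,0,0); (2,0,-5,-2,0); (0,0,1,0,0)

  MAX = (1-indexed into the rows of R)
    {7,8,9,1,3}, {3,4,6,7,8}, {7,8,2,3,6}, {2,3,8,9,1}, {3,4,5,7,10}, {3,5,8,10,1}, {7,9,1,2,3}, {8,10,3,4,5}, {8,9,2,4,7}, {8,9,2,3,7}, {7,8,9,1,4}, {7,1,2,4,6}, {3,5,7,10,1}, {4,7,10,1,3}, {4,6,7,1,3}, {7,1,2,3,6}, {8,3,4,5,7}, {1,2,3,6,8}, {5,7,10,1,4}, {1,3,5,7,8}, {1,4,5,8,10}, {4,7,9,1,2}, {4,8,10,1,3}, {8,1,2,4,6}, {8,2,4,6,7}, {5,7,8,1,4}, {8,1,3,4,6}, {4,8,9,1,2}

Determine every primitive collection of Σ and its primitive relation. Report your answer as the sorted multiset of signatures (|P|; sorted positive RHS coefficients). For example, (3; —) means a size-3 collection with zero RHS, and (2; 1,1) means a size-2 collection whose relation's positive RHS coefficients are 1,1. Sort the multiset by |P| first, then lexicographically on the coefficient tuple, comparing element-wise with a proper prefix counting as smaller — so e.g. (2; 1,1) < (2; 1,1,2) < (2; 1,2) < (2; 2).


Primitive collections (14):

  P = {6,10}:  v_{6} + v_{10} = 0 — sig = (2; —)
  P = {5,6}:  v_{5} + v_{6} = v_{7} + v_{8} — sig = (2; 1,1)
  P = {2,10}:  v_{2} + v_{10} = v_{1} + v_{7} + v_{8} — sig = (2; 1,1,1)
  P = {2,5}:  v_{2} + v_{5} = v_{1} + 2·v_{7} + 2·v_{8} — sig = (2; 1,2,2)
  P = {6,9}:  v_{6} + v_{9} = 2·v_{2} — sig = (2; 2)
  P = {9,10}:  v_{9} + v_{10} = 2·v_{1} + 2·v_{7} + 2·v_{8} — sig = (2; 2,2,2)
  P = {5,9}:  v_{5} + v_{9} = 2·v_{1} + 3·v_{7} + 3·v_{8} — sig = (2; 2,3,3)
  P = {2,3,4}:  v_{2} + v_{3} + v_{4} = 0 — sig = (3; —)
  P = {7,8,10}:  v_{7} + v_{8} + v_{10} = v_{5} — sig = (3; 1)
  P = {3,4,9}:  v_{3} + v_{4} + v_{9} = v_{1} + v_{7} + v_{8} — sig = (3; 1,1,1)
  P = {1,2,7,8}:  v_{1} + v_{2} + v_{7} + v_{8} = v_{9} — sig = (4; 1)
  P = {1,6,7,8}:  v_{1} + v_{6} + v_{7} + v_{8} = v_{2} — sig = (4; 1)
  P = {1,3,4,5}:  v_{1} + v_{3} + v_{4} + v_{5} = 2·v_{10} — sig = (4; 2)
  P = {1,3,4,7,8}:  v_{1} + v_{3} + v_{4} + v_{7} + v_{8} = v_{10} — sig = (5; 1)

Hence PRS(X_Σ) =
{ (2; —),  (2; 1,1),  (2; 1,1,1),  (2; 1,2,2),  (2; 2),  (2; 2,2,2),  (2; 2,3,3),  (3; —),  (3; 1),  (3; 1,1,1),  (4; 1) ×2,  (4; 2),  (5; 1) }


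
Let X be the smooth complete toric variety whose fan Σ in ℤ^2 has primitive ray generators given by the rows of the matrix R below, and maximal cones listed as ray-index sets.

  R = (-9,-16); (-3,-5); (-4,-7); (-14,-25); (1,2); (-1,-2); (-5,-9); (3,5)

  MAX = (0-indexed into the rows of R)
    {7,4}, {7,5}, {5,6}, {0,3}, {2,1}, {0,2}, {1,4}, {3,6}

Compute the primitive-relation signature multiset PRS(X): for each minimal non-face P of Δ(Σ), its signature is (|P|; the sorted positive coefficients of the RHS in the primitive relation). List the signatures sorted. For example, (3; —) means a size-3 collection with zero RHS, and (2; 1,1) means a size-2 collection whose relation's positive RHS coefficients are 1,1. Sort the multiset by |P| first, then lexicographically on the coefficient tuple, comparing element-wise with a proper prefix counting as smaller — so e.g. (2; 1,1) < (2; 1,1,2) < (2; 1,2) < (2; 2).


Δ(Σ) — 8 vertices, 20 min non-faces:

  {1,7}:  v_{1} + v_{7} = 0 — sig = (2; —)
  {4,5}:  v_{4} + v_{5} = 0 — sig = (2; —)
  {0,6}:  v_{0} + v_{6} = v_{3} — sig = (2; 1)
  {1,5}:  v_{1} + v_{5} = v_{2} — sig = (2; 1)
  {2,4}:  v_{2} + v_{4} = v_{1} — sig = (2; 1)
  {2,5}:  v_{2} + v_{5} = v_{6} — sig = (2; 1)
  {2,6}:  v_{2} + v_{6} = v_{0} — sig = (2; 1)
  {2,7}:  v_{2} + v_{7} = v_{5} — sig = (2; 1)
  {4,6}:  v_{4} + v_{6} = v_{2} — sig = (2; 1)
  {0,7}:  v_{0} + v_{7} = v_{5} + v_{6} — sig = (2; 1,1)
  {3,4}:  v_{3} + v_{4} = v_{0} + v_{2} — sig = (2; 1,1)
  {1,3}:  v_{1} + v_{3} = v_{0} + 2·v_{2} — sig = (2; 1,2)
  {3,7}:  v_{3} + v_{7} = v_{5} + 2·v_{6} — sig = (2; 1,2)
  {0,4}:  v_{0} + v_{4} = 2·v_{2} — sig = (2; 2)
  {0,5}:  v_{0} + v_{5} = 2·v_{6} — sig = (2; 2)
  {1,6}:  v_{1} + v_{6} = 2·v_{2} — sig = (2; 2)
  {2,3}:  v_{2} + v_{3} = 2·v_{0} — sig = (2; 2)
  {6,7}:  v_{6} + v_{7} = 2·v_{5} — sig = (2; 2)
  {0,1}:  v_{0} + v_{1} = 3·v_{2} — sig = (2; 3)
  {3,5}:  v_{3} + v_{5} = 3·v_{6} — sig = (2; 3)

Sorted signature multiset PRS(X):
[(2; —), (2; —), (2; 1), (2; 1), (2; 1), (2; 1), (2; 1), (2; 1), (2; 1), (2; 1,1), (2; 1,1), (2; 1,2), (2; 1,2), (2; 2), (2; 2), (2; 2), (2; 2), (2; 2), (2; 3), (2; 3)]


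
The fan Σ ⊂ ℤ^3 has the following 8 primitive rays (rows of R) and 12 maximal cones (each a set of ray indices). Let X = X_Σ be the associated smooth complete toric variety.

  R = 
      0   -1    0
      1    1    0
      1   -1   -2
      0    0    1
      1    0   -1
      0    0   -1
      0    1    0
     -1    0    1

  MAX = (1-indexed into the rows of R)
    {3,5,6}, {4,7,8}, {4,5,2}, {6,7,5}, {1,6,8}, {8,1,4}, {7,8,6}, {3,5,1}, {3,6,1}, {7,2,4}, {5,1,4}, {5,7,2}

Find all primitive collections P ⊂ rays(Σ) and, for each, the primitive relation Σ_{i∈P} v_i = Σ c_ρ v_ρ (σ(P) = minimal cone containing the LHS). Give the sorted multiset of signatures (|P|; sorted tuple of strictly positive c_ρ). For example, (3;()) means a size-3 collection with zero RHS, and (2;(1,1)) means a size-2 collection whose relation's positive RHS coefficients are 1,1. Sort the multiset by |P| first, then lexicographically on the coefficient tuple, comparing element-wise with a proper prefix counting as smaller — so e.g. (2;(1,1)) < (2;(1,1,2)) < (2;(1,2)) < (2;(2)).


Δ(Σ) — 8 vertices, 12 min non-faces:

  • {1,7}:  v_{1} + v_{7} = 0  ⇒ sig = (2;())
  • {4,6}:  v_{4} + v_{6} = 0  ⇒ sig = (2;())
  • {5,8}:  v_{5} + v_{8} = 0  ⇒ sig = (2;())
  • {1,2}:  v_{1} + v_{2} = v_{4} + v_{5}  ⇒ sig = (2;(1,1))
  • {2,6}:  v_{2} + v_{6} = v_{5} + v_{7}  ⇒ sig = (2;(1,1))
  • {2,8}:  v_{2} + v_{8} = v_{4} + v_{7}  ⇒ sig = (2;(1,1))
  • {3,4}:  v_{3} + v_{4} = v_{1} + v_{5}  ⇒ sig = (2;(1,1))
  • {3,7}:  v_{3} + v_{7} = v_{5} + v_{6}  ⇒ sig = (2;(1,1))
  • {3,8}:  v_{3} + v_{8} = v_{1} + v_{6}  ⇒ sig = (2;(1,1))
  • {2,3}:  v_{2} + v_{3} = 2·v_{5}  ⇒ sig = (2;(2))
  • {1,5,6}:  v_{1} + v_{5} + v_{6} = v_{3}  ⇒ sig = (3;(1))
  • {4,5,7}:  v_{4} + v_{5} + v_{7} = v_{2}  ⇒ sig = (3;(1))

Hence PRS(X_Σ) =
[(2;()), (2;()), (2;()), (2;(1,1)), (2;(1,1)), (2;(1,1)), (2;(1,1)), (2;(1,1)), (2;(1,1)), (2;(2)), (3;(1)), (3;(1))]


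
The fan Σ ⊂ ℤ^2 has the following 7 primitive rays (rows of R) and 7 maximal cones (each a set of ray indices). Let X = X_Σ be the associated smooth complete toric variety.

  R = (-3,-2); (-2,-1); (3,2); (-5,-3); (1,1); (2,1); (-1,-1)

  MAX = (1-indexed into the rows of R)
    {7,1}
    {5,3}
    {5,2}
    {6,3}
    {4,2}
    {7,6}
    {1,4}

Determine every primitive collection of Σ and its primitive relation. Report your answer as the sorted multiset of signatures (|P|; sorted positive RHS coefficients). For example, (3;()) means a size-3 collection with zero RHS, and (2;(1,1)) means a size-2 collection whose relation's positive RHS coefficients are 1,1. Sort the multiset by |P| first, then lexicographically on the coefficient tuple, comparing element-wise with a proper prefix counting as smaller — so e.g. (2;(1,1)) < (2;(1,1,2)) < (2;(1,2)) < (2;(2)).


Minimal non-faces — 14 found among 7 rays, 7 max cones:

  P = {1,3}:  v_{1} + v_{3} = 0  ⟹  sig = (2;())
  P = {2,6}:  v_{2} + v_{6} = 0  ⟹  sig = (2;())
  P = {5,7}:  v_{5} + v_{7} = 0  ⟹  sig = (2;())
  P = {1,2}:  v_{1} + v_{2} = v_{4}  ⟹  sig = (2;(1))
  P = {1,5}:  v_{1} + v_{5} = v_{2}  ⟹  sig = (2;(1))
  P = {1,6}:  v_{1} + v_{6} = v_{7}  ⟹  sig = (2;(1))
  P = {2,3}:  v_{2} + v_{3} = v_{5}  ⟹  sig = (2;(1))
  P = {2,7}:  v_{2} + v_{7} = v_{1}  ⟹  sig = (2;(1))
  P = {3,4}:  v_{3} + v_{4} = v_{2}  ⟹  sig = (2;(1))
  P = {3,7}:  v_{3} + v_{7} = v_{6}  ⟹  sig = (2;(1))
  P = {4,6}:  v_{4} + v_{6} = v_{1}  ⟹  sig = (2;(1))
  P = {5,6}:  v_{5} + v_{6} = v_{3}  ⟹  sig = (2;(1))
  P = {4,5}:  v_{4} + v_{5} = 2·v_{2}  ⟹  sig = (2;(2))
  P = {4,7}:  v_{4} + v_{7} = 2·v_{1}  ⟹  sig = (2;(2))

Hence PRS(X_Σ) =
    |P|=2: 14 collections, coeffs (), (), (), (1), (1), (1), (1), (1), (1), (1), (1), (1), (2), (2)


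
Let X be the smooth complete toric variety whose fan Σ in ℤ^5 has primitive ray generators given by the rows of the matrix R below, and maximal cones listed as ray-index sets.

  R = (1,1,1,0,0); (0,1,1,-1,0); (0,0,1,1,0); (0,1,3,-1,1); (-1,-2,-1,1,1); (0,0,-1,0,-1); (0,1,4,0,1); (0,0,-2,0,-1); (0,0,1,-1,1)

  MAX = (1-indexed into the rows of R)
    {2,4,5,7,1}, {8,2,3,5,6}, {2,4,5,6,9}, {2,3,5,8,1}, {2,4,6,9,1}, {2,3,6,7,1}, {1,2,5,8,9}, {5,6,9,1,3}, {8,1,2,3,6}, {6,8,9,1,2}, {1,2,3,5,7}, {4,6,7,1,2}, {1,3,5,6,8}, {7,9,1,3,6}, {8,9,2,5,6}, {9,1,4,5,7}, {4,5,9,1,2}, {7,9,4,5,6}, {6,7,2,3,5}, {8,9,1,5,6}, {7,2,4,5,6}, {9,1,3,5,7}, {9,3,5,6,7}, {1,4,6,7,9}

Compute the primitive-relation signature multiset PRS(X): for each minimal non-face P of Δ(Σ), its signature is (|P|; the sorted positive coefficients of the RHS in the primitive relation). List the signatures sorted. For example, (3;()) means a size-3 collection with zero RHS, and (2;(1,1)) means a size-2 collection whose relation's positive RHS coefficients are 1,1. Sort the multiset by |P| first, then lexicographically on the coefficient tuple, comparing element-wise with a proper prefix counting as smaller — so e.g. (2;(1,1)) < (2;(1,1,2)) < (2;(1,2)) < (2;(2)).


9 minimal non-faces of Δ(Σ) (on 9 rays):

  P = {3,4}:  v_{3} + v_{4} = v_{7}  →  sig = (2;(1))
  P = {4,8}:  v_{4} + v_{8} = v_{2}  →  sig = (2;(1))
  P = {7,8}:  v_{7} + v_{8} = v_{2} + v_{3}  →  sig = (2;(1,1))
  P = {3,8,9}:  v_{3} + v_{8} + v_{9} = 0  →  sig = (3;())
  P = {2,3,9}:  v_{2} + v_{3} + v_{9} = v_{4}  →  sig = (3;(1))
  P = {2,7,9}:  v_{2} + v_{7} + v_{9} = 2·v_{4}  →  sig = (3;(2))
  P = {1,2,5,6}:  v_{1} + v_{2} + v_{5} + v_{6} = 0  →  sig = (4;())
  P = {1,4,5,6}:  v_{1} + v_{4} + v_{5} + v_{6} = v_{3} + v_{9}  →  sig = (4;(1,1))
  P = {1,5,6,7}:  v_{1} + v_{5} + v_{6} + v_{7} = 2·v_{3} + v_{9}  →  sig = (4;(1,2))

Hence PRS(X_Σ) =
    |P|=2: 3 collections, coeffs (1), (1), (1,1)
    |P|=3: 3 collections, coeffs (), (1), (2)
    |P|=4: 3 collections, coeffs (), (1,1), (1,2)
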